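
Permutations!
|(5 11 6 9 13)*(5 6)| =|(5 11)(6 9 13)| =6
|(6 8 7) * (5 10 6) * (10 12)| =6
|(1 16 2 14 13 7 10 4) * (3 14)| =|(1 16 2 3 14 13 7 10 4)| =9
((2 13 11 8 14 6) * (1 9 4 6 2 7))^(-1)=((1 9 4 6 7)(2 13 11 8 14))^(-1)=(1 7 6 4 9)(2 14 8 11 13)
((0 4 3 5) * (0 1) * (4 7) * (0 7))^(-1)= (1 5 3 4 7)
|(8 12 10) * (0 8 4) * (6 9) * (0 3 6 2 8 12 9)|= |(0 12 10 4 3 6)(2 8 9)|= 6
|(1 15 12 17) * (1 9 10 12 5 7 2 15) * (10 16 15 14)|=10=|(2 14 10 12 17 9 16 15 5 7)|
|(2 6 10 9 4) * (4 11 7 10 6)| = |(2 4)(7 10 9 11)| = 4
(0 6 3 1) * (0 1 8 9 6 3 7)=[3, 1, 2, 8, 4, 5, 7, 0, 9, 6]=(0 3 8 9 6 7)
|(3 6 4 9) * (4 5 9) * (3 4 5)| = |(3 6)(4 5 9)| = 6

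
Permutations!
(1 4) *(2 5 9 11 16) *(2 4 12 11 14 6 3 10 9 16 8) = (1 12 11 8 2 5 16 4)(3 10 9 14 6) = [0, 12, 5, 10, 1, 16, 3, 7, 2, 14, 9, 8, 11, 13, 6, 15, 4]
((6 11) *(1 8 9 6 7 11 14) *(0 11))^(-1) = ((0 11 7)(1 8 9 6 14))^(-1) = (0 7 11)(1 14 6 9 8)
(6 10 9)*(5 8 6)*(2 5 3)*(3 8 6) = (2 5 6 10 9 8 3) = [0, 1, 5, 2, 4, 6, 10, 7, 3, 8, 9]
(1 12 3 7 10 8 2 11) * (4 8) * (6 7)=(1 12 3 6 7 10 4 8 2 11)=[0, 12, 11, 6, 8, 5, 7, 10, 2, 9, 4, 1, 3]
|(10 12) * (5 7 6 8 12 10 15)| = 6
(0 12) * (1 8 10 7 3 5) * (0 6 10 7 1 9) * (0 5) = (0 12 6 10 1 8 7 3)(5 9) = [12, 8, 2, 0, 4, 9, 10, 3, 7, 5, 1, 11, 6]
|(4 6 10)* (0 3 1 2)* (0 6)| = 7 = |(0 3 1 2 6 10 4)|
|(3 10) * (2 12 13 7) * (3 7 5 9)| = |(2 12 13 5 9 3 10 7)| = 8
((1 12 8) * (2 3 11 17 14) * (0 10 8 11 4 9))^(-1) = ((0 10 8 1 12 11 17 14 2 3 4 9))^(-1) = (0 9 4 3 2 14 17 11 12 1 8 10)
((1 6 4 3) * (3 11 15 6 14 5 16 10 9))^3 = ((1 14 5 16 10 9 3)(4 11 15 6))^3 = (1 16 3 5 9 14 10)(4 6 15 11)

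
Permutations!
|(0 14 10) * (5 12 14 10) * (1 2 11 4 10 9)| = |(0 9 1 2 11 4 10)(5 12 14)| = 21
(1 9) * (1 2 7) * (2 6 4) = (1 9 6 4 2 7) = [0, 9, 7, 3, 2, 5, 4, 1, 8, 6]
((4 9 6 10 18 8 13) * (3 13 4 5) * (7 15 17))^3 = ((3 13 5)(4 9 6 10 18 8)(7 15 17))^3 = (4 10)(6 8)(9 18)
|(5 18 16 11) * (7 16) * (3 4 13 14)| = 20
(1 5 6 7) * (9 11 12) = (1 5 6 7)(9 11 12) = [0, 5, 2, 3, 4, 6, 7, 1, 8, 11, 10, 12, 9]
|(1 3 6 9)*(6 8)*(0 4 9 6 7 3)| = |(0 4 9 1)(3 8 7)| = 12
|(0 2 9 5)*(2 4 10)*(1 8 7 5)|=9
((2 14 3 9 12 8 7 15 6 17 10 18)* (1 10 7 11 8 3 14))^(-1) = (1 2 18 10)(3 12 9)(6 15 7 17)(8 11)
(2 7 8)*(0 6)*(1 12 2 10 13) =(0 6)(1 12 2 7 8 10 13) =[6, 12, 7, 3, 4, 5, 0, 8, 10, 9, 13, 11, 2, 1]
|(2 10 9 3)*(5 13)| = |(2 10 9 3)(5 13)| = 4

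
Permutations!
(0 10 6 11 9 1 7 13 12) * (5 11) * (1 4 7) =(0 10 6 5 11 9 4 7 13 12) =[10, 1, 2, 3, 7, 11, 5, 13, 8, 4, 6, 9, 0, 12]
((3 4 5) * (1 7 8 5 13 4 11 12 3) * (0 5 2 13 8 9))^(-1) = ((0 5 1 7 9)(2 13 4 8)(3 11 12))^(-1) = (0 9 7 1 5)(2 8 4 13)(3 12 11)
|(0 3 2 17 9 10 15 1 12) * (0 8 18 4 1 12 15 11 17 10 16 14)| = |(0 3 2 10 11 17 9 16 14)(1 15 12 8 18 4)| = 18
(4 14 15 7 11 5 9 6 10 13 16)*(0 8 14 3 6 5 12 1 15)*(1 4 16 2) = (16)(0 8 14)(1 15 7 11 12 4 3 6 10 13 2)(5 9) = [8, 15, 1, 6, 3, 9, 10, 11, 14, 5, 13, 12, 4, 2, 0, 7, 16]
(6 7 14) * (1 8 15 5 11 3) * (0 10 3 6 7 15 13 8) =[10, 0, 2, 1, 4, 11, 15, 14, 13, 9, 3, 6, 12, 8, 7, 5] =(0 10 3 1)(5 11 6 15)(7 14)(8 13)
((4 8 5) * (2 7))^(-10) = (4 5 8)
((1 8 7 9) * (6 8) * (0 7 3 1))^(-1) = ((0 7 9)(1 6 8 3))^(-1) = (0 9 7)(1 3 8 6)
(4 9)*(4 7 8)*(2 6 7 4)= (2 6 7 8)(4 9)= [0, 1, 6, 3, 9, 5, 7, 8, 2, 4]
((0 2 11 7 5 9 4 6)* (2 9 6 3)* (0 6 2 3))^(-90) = (2 7)(5 11)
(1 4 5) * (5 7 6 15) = (1 4 7 6 15 5) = [0, 4, 2, 3, 7, 1, 15, 6, 8, 9, 10, 11, 12, 13, 14, 5]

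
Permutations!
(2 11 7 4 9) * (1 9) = (1 9 2 11 7 4) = [0, 9, 11, 3, 1, 5, 6, 4, 8, 2, 10, 7]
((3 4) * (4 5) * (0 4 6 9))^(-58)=((0 4 3 5 6 9))^(-58)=(0 3 6)(4 5 9)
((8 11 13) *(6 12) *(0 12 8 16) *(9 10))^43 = ((0 12 6 8 11 13 16)(9 10))^43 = (0 12 6 8 11 13 16)(9 10)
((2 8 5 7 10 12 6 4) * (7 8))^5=((2 7 10 12 6 4)(5 8))^5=(2 4 6 12 10 7)(5 8)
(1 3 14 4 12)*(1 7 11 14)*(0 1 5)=(0 1 3 5)(4 12 7 11 14)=[1, 3, 2, 5, 12, 0, 6, 11, 8, 9, 10, 14, 7, 13, 4]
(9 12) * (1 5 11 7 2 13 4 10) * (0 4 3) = (0 4 10 1 5 11 7 2 13 3)(9 12) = [4, 5, 13, 0, 10, 11, 6, 2, 8, 12, 1, 7, 9, 3]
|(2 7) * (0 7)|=3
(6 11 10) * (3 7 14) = [0, 1, 2, 7, 4, 5, 11, 14, 8, 9, 6, 10, 12, 13, 3] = (3 7 14)(6 11 10)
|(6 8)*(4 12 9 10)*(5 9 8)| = |(4 12 8 6 5 9 10)| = 7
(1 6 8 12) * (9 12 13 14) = [0, 6, 2, 3, 4, 5, 8, 7, 13, 12, 10, 11, 1, 14, 9] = (1 6 8 13 14 9 12)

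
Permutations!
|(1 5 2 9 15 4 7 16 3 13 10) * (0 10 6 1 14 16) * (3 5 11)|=10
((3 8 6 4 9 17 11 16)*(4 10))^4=((3 8 6 10 4 9 17 11 16))^4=(3 4 16 10 11 6 17 8 9)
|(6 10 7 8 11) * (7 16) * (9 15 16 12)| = 9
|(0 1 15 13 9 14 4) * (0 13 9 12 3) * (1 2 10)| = |(0 2 10 1 15 9 14 4 13 12 3)| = 11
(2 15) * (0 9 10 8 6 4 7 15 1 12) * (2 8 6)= (0 9 10 6 4 7 15 8 2 1 12)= [9, 12, 1, 3, 7, 5, 4, 15, 2, 10, 6, 11, 0, 13, 14, 8]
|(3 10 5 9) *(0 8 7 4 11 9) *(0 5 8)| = |(3 10 8 7 4 11 9)| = 7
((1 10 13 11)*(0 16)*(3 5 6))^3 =(0 16)(1 11 13 10)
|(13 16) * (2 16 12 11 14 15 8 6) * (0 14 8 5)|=|(0 14 15 5)(2 16 13 12 11 8 6)|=28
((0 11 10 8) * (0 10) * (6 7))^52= (11)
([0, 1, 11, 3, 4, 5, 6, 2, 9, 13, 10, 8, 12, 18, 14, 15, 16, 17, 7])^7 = (18)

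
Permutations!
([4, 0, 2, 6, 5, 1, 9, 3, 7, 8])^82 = (0 5)(1 4)(3 9 7 6 8)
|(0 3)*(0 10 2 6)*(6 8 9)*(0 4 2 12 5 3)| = 20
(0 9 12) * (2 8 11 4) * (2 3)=(0 9 12)(2 8 11 4 3)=[9, 1, 8, 2, 3, 5, 6, 7, 11, 12, 10, 4, 0]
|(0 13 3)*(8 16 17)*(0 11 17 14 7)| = 9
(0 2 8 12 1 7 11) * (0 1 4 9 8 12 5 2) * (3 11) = [0, 7, 12, 11, 9, 2, 6, 3, 5, 8, 10, 1, 4] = (1 7 3 11)(2 12 4 9 8 5)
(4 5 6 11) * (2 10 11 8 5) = (2 10 11 4)(5 6 8) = [0, 1, 10, 3, 2, 6, 8, 7, 5, 9, 11, 4]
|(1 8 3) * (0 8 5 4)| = |(0 8 3 1 5 4)| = 6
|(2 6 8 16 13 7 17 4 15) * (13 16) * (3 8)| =9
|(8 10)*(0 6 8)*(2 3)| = |(0 6 8 10)(2 3)| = 4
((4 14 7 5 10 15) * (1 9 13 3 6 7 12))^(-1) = ((1 9 13 3 6 7 5 10 15 4 14 12))^(-1) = (1 12 14 4 15 10 5 7 6 3 13 9)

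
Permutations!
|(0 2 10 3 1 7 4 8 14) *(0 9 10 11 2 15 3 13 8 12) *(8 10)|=|(0 15 3 1 7 4 12)(2 11)(8 14 9)(10 13)|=42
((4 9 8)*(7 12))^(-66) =((4 9 8)(7 12))^(-66) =(12)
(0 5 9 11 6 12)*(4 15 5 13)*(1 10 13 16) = (0 16 1 10 13 4 15 5 9 11 6 12) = [16, 10, 2, 3, 15, 9, 12, 7, 8, 11, 13, 6, 0, 4, 14, 5, 1]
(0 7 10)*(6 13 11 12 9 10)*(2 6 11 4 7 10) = [10, 1, 6, 3, 7, 5, 13, 11, 8, 2, 0, 12, 9, 4] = (0 10)(2 6 13 4 7 11 12 9)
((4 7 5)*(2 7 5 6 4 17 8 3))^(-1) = (2 3 8 17 5 4 6 7)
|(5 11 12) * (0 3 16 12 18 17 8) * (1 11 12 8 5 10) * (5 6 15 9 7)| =44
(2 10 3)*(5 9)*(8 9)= (2 10 3)(5 8 9)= [0, 1, 10, 2, 4, 8, 6, 7, 9, 5, 3]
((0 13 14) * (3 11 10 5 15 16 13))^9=((0 3 11 10 5 15 16 13 14))^9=(16)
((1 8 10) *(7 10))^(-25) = (1 10 7 8)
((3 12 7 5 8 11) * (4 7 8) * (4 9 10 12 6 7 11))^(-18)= (3 7 9 12 4)(5 10 8 11 6)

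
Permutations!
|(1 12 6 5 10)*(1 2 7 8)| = 8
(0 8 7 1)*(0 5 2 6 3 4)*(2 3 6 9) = (0 8 7 1 5 3 4)(2 9) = [8, 5, 9, 4, 0, 3, 6, 1, 7, 2]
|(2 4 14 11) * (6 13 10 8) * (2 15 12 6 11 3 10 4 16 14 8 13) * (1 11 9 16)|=24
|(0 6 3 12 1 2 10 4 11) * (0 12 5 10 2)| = 9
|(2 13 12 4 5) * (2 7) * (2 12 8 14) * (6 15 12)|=12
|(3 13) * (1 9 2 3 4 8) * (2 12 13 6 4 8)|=|(1 9 12 13 8)(2 3 6 4)|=20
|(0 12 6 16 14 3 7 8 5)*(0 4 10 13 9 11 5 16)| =|(0 12 6)(3 7 8 16 14)(4 10 13 9 11 5)| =30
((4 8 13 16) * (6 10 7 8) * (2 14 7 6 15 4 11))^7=((2 14 7 8 13 16 11)(4 15)(6 10))^7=(16)(4 15)(6 10)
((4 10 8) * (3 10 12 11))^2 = ((3 10 8 4 12 11))^2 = (3 8 12)(4 11 10)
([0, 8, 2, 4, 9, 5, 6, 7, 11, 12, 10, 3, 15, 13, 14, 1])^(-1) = [0, 15, 2, 11, 3, 5, 6, 7, 1, 4, 10, 8, 9, 13, 14, 12]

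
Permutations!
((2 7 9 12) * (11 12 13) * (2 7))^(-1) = ((7 9 13 11 12))^(-1) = (7 12 11 13 9)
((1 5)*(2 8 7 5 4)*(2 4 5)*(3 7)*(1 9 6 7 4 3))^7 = ((1 5 9 6 7 2 8)(3 4))^7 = (9)(3 4)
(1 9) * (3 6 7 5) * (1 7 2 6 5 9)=(2 6)(3 5)(7 9)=[0, 1, 6, 5, 4, 3, 2, 9, 8, 7]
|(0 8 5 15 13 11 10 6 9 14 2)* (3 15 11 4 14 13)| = |(0 8 5 11 10 6 9 13 4 14 2)(3 15)| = 22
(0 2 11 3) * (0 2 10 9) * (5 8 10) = [5, 1, 11, 2, 4, 8, 6, 7, 10, 0, 9, 3] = (0 5 8 10 9)(2 11 3)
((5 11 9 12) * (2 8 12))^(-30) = ((2 8 12 5 11 9))^(-30) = (12)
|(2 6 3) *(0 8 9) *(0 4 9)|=|(0 8)(2 6 3)(4 9)|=6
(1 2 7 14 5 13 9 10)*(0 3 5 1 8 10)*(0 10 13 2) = (0 3 5 2 7 14 1)(8 13 9 10) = [3, 0, 7, 5, 4, 2, 6, 14, 13, 10, 8, 11, 12, 9, 1]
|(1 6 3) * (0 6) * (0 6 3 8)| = 5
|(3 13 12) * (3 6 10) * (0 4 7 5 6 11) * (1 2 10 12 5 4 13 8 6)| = 22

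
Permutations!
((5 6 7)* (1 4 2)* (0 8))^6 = ((0 8)(1 4 2)(5 6 7))^6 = (8)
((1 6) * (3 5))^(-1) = ((1 6)(3 5))^(-1) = (1 6)(3 5)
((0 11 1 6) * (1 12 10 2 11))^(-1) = (0 6 1)(2 10 12 11)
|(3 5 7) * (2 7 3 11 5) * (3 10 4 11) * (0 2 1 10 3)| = 6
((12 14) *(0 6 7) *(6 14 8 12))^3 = (0 7 6 14)(8 12)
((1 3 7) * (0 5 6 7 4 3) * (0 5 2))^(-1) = ((0 2)(1 5 6 7)(3 4))^(-1) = (0 2)(1 7 6 5)(3 4)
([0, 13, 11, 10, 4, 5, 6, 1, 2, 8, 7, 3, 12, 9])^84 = [0, 8, 10, 1, 4, 5, 6, 9, 3, 11, 13, 7, 12, 2]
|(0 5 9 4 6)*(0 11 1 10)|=8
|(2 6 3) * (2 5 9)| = 5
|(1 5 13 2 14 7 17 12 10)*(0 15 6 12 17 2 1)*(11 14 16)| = |(17)(0 15 6 12 10)(1 5 13)(2 16 11 14 7)| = 15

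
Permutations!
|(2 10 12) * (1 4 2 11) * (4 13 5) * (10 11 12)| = |(1 13 5 4 2 11)| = 6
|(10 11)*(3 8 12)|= |(3 8 12)(10 11)|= 6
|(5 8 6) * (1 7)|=|(1 7)(5 8 6)|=6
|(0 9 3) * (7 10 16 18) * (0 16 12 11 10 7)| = 15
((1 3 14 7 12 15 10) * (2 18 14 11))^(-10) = (18)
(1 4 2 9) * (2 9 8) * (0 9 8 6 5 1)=(0 9)(1 4 8 2 6 5)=[9, 4, 6, 3, 8, 1, 5, 7, 2, 0]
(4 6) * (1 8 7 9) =(1 8 7 9)(4 6) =[0, 8, 2, 3, 6, 5, 4, 9, 7, 1]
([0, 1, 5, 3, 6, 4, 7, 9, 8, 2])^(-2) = (2 7 4)(5 9 6)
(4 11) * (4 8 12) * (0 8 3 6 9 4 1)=(0 8 12 1)(3 6 9 4 11)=[8, 0, 2, 6, 11, 5, 9, 7, 12, 4, 10, 3, 1]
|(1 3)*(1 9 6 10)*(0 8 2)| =15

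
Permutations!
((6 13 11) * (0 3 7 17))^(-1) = ((0 3 7 17)(6 13 11))^(-1) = (0 17 7 3)(6 11 13)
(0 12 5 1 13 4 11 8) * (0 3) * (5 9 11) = (0 12 9 11 8 3)(1 13 4 5) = [12, 13, 2, 0, 5, 1, 6, 7, 3, 11, 10, 8, 9, 4]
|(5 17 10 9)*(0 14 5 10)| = 4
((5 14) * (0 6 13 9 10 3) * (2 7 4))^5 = ((0 6 13 9 10 3)(2 7 4)(5 14))^5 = (0 3 10 9 13 6)(2 4 7)(5 14)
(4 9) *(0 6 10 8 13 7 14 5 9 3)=(0 6 10 8 13 7 14 5 9 4 3)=[6, 1, 2, 0, 3, 9, 10, 14, 13, 4, 8, 11, 12, 7, 5]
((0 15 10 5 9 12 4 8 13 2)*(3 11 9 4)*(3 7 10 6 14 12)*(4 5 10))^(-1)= (0 2 13 8 4 7 12 14 6 15)(3 9 11)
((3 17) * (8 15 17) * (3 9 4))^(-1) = ((3 8 15 17 9 4))^(-1) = (3 4 9 17 15 8)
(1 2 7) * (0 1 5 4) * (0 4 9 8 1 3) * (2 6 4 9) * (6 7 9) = (0 3)(1 7 5 2 9 8)(4 6) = [3, 7, 9, 0, 6, 2, 4, 5, 1, 8]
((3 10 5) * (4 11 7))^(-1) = (3 5 10)(4 7 11) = ((3 10 5)(4 11 7))^(-1)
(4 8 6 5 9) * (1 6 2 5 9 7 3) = [0, 6, 5, 1, 8, 7, 9, 3, 2, 4] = (1 6 9 4 8 2 5 7 3)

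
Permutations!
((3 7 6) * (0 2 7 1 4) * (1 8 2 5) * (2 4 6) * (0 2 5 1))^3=((0 1 6 3 8 4 2 7 5))^3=(0 3 2)(1 8 7)(4 5 6)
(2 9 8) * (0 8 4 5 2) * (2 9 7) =(0 8)(2 7)(4 5 9) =[8, 1, 7, 3, 5, 9, 6, 2, 0, 4]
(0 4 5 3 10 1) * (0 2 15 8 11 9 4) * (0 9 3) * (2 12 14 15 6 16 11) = [9, 12, 6, 10, 5, 0, 16, 7, 2, 4, 1, 3, 14, 13, 15, 8, 11] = (0 9 4 5)(1 12 14 15 8 2 6 16 11 3 10)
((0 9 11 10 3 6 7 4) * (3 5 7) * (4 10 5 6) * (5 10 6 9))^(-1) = (0 4 3 6 7 5)(9 10 11)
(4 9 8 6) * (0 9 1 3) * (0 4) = (0 9 8 6)(1 3 4) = [9, 3, 2, 4, 1, 5, 0, 7, 6, 8]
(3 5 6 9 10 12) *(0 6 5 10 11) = (0 6 9 11)(3 10 12) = [6, 1, 2, 10, 4, 5, 9, 7, 8, 11, 12, 0, 3]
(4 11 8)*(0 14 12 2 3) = (0 14 12 2 3)(4 11 8) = [14, 1, 3, 0, 11, 5, 6, 7, 4, 9, 10, 8, 2, 13, 12]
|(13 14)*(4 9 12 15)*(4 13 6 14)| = |(4 9 12 15 13)(6 14)| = 10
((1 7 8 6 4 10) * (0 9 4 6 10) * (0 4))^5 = ((0 9)(1 7 8 10))^5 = (0 9)(1 7 8 10)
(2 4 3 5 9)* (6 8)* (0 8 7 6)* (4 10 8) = (0 4 3 5 9 2 10 8)(6 7) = [4, 1, 10, 5, 3, 9, 7, 6, 0, 2, 8]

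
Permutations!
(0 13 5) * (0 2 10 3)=(0 13 5 2 10 3)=[13, 1, 10, 0, 4, 2, 6, 7, 8, 9, 3, 11, 12, 5]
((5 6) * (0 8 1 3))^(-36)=(8)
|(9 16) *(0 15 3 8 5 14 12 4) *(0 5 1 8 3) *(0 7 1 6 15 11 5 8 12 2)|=|(0 11 5 14 2)(1 12 4 8 6 15 7)(9 16)|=70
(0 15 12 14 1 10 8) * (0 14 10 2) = (0 15 12 10 8 14 1 2) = [15, 2, 0, 3, 4, 5, 6, 7, 14, 9, 8, 11, 10, 13, 1, 12]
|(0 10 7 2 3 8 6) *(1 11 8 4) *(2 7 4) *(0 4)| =|(0 10)(1 11 8 6 4)(2 3)| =10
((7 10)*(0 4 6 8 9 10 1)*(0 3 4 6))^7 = (0 3 7 9 6 4 1 10 8)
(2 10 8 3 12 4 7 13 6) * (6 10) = (2 6)(3 12 4 7 13 10 8) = [0, 1, 6, 12, 7, 5, 2, 13, 3, 9, 8, 11, 4, 10]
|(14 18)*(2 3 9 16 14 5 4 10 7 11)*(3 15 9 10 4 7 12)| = 9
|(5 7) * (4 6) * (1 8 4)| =|(1 8 4 6)(5 7)| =4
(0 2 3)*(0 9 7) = (0 2 3 9 7) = [2, 1, 3, 9, 4, 5, 6, 0, 8, 7]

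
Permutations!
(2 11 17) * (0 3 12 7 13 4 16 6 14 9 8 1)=(0 3 12 7 13 4 16 6 14 9 8 1)(2 11 17)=[3, 0, 11, 12, 16, 5, 14, 13, 1, 8, 10, 17, 7, 4, 9, 15, 6, 2]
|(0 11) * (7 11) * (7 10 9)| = |(0 10 9 7 11)| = 5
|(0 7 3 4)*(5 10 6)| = 12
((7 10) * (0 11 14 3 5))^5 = ((0 11 14 3 5)(7 10))^5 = (14)(7 10)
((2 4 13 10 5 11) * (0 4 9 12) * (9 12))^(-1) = ((0 4 13 10 5 11 2 12))^(-1) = (0 12 2 11 5 10 13 4)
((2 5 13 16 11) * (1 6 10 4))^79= (1 4 10 6)(2 11 16 13 5)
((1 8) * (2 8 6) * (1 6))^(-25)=((2 8 6))^(-25)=(2 6 8)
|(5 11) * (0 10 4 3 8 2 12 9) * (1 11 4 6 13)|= 13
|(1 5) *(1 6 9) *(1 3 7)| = 6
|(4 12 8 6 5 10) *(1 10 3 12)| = |(1 10 4)(3 12 8 6 5)| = 15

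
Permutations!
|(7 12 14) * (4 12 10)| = 5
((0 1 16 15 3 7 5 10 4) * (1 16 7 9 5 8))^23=(0 4 10 5 9 3 15 16)(1 8 7)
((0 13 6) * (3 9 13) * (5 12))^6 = ((0 3 9 13 6)(5 12))^6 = (0 3 9 13 6)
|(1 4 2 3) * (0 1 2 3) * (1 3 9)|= 3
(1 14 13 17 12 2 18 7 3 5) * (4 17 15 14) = (1 4 17 12 2 18 7 3 5)(13 15 14) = [0, 4, 18, 5, 17, 1, 6, 3, 8, 9, 10, 11, 2, 15, 13, 14, 16, 12, 7]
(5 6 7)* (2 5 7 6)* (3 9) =(2 5)(3 9) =[0, 1, 5, 9, 4, 2, 6, 7, 8, 3]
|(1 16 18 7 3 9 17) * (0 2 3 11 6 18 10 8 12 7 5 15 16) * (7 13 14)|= 12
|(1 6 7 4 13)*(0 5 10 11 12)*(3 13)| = 30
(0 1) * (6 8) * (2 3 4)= (0 1)(2 3 4)(6 8)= [1, 0, 3, 4, 2, 5, 8, 7, 6]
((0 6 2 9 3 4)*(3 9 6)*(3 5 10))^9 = (0 4 3 10 5)(2 6)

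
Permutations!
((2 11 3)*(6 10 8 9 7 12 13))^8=((2 11 3)(6 10 8 9 7 12 13))^8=(2 3 11)(6 10 8 9 7 12 13)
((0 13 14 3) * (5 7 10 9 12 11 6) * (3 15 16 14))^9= ((0 13 3)(5 7 10 9 12 11 6)(14 15 16))^9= (16)(5 10 12 6 7 9 11)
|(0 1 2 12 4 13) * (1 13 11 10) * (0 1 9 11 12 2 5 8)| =30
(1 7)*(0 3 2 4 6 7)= [3, 0, 4, 2, 6, 5, 7, 1]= (0 3 2 4 6 7 1)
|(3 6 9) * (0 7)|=|(0 7)(3 6 9)|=6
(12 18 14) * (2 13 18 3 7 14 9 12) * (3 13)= (2 3 7 14)(9 12 13 18)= [0, 1, 3, 7, 4, 5, 6, 14, 8, 12, 10, 11, 13, 18, 2, 15, 16, 17, 9]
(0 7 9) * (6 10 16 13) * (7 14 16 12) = (0 14 16 13 6 10 12 7 9) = [14, 1, 2, 3, 4, 5, 10, 9, 8, 0, 12, 11, 7, 6, 16, 15, 13]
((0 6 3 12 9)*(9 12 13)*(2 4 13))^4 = (0 4 6 13 3 9 2)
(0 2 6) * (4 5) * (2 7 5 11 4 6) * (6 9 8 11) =(0 7 5 9 8 11 4 6) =[7, 1, 2, 3, 6, 9, 0, 5, 11, 8, 10, 4]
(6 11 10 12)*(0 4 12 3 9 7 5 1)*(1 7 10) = (0 4 12 6 11 1)(3 9 10)(5 7) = [4, 0, 2, 9, 12, 7, 11, 5, 8, 10, 3, 1, 6]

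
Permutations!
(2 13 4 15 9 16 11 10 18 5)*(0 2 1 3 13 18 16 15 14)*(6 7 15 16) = (0 2 18 5 1 3 13 4 14)(6 7 15 9 16 11 10) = [2, 3, 18, 13, 14, 1, 7, 15, 8, 16, 6, 10, 12, 4, 0, 9, 11, 17, 5]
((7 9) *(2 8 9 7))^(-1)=((2 8 9))^(-1)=(2 9 8)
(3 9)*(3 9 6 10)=(3 6 10)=[0, 1, 2, 6, 4, 5, 10, 7, 8, 9, 3]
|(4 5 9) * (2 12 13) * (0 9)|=|(0 9 4 5)(2 12 13)|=12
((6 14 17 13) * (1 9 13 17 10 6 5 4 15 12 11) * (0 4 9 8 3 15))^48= ((17)(0 4)(1 8 3 15 12 11)(5 9 13)(6 14 10))^48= (17)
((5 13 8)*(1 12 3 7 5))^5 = ((1 12 3 7 5 13 8))^5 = (1 13 7 12 8 5 3)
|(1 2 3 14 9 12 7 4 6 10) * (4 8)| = |(1 2 3 14 9 12 7 8 4 6 10)| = 11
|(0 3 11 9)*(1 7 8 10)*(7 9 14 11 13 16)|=18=|(0 3 13 16 7 8 10 1 9)(11 14)|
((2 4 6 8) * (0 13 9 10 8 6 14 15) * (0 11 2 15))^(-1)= ((0 13 9 10 8 15 11 2 4 14))^(-1)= (0 14 4 2 11 15 8 10 9 13)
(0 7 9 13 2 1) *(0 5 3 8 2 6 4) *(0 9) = (0 7)(1 5 3 8 2)(4 9 13 6) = [7, 5, 1, 8, 9, 3, 4, 0, 2, 13, 10, 11, 12, 6]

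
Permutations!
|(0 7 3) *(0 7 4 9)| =6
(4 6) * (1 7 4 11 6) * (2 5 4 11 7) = (1 2 5 4)(6 7 11) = [0, 2, 5, 3, 1, 4, 7, 11, 8, 9, 10, 6]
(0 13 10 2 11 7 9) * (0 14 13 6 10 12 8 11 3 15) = (0 6 10 2 3 15)(7 9 14 13 12 8 11) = [6, 1, 3, 15, 4, 5, 10, 9, 11, 14, 2, 7, 8, 12, 13, 0]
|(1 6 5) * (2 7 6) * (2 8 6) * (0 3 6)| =|(0 3 6 5 1 8)(2 7)| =6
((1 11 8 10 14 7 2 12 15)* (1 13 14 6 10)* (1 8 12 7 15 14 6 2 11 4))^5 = (1 4)(2 15 7 13 11 6 12 10 14)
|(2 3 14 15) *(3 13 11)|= 6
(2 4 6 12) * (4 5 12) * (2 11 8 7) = (2 5 12 11 8 7)(4 6) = [0, 1, 5, 3, 6, 12, 4, 2, 7, 9, 10, 8, 11]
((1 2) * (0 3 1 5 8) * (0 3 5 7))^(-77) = (8)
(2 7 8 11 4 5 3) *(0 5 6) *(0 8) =[5, 1, 7, 2, 6, 3, 8, 0, 11, 9, 10, 4] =(0 5 3 2 7)(4 6 8 11)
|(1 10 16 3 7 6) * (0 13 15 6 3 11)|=8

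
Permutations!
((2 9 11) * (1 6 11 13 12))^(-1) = (1 12 13 9 2 11 6)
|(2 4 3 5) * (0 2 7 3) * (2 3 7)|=5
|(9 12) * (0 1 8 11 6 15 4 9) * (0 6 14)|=|(0 1 8 11 14)(4 9 12 6 15)|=5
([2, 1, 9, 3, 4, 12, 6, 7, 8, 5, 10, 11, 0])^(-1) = (0 12 5 9 2)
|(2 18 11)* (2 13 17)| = 5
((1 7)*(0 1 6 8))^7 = ((0 1 7 6 8))^7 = (0 7 8 1 6)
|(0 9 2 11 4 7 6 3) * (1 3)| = |(0 9 2 11 4 7 6 1 3)| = 9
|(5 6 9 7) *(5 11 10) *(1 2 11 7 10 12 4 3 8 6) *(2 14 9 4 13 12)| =|(1 14 9 10 5)(2 11)(3 8 6 4)(12 13)| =20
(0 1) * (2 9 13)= [1, 0, 9, 3, 4, 5, 6, 7, 8, 13, 10, 11, 12, 2]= (0 1)(2 9 13)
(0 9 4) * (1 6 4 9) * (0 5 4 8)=(9)(0 1 6 8)(4 5)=[1, 6, 2, 3, 5, 4, 8, 7, 0, 9]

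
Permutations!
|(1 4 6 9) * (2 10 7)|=|(1 4 6 9)(2 10 7)|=12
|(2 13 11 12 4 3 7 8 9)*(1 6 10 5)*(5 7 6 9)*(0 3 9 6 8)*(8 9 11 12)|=14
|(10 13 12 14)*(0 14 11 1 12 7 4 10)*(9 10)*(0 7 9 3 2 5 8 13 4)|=24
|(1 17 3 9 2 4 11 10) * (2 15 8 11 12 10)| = |(1 17 3 9 15 8 11 2 4 12 10)| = 11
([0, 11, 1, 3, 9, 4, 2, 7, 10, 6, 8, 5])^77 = (11)(8 10)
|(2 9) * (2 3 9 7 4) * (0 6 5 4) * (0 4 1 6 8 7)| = 30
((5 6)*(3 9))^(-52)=(9)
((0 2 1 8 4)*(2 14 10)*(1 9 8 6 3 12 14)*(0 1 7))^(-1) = (0 7)(1 4 8 9 2 10 14 12 3 6)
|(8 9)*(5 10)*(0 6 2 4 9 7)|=14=|(0 6 2 4 9 8 7)(5 10)|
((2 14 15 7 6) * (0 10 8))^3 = (2 7 14 6 15)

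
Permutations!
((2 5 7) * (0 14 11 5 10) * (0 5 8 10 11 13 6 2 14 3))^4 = (2 5 6 10 13 8 14 11 7)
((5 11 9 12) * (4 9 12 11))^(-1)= ((4 9 11 12 5))^(-1)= (4 5 12 11 9)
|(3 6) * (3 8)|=3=|(3 6 8)|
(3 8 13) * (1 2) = (1 2)(3 8 13) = [0, 2, 1, 8, 4, 5, 6, 7, 13, 9, 10, 11, 12, 3]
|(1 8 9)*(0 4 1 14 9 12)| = 10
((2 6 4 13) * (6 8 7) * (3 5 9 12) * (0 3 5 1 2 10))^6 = (0 6 1 13 8)(2 10 7 3 4) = ((0 3 1 2 8 7 6 4 13 10)(5 9 12))^6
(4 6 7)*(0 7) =[7, 1, 2, 3, 6, 5, 0, 4] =(0 7 4 6)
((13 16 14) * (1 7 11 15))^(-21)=((1 7 11 15)(13 16 14))^(-21)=(16)(1 15 11 7)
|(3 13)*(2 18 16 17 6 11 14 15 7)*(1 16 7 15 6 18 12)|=|(1 16 17 18 7 2 12)(3 13)(6 11 14)|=42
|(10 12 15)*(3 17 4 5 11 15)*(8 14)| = 8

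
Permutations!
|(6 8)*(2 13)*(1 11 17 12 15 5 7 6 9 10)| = |(1 11 17 12 15 5 7 6 8 9 10)(2 13)| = 22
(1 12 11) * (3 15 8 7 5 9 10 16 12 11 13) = (1 11)(3 15 8 7 5 9 10 16 12 13) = [0, 11, 2, 15, 4, 9, 6, 5, 7, 10, 16, 1, 13, 3, 14, 8, 12]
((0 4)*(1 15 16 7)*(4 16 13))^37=(0 7 15 4 16 1 13)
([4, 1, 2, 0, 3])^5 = (0 3 4)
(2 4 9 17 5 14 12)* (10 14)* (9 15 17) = [0, 1, 4, 3, 15, 10, 6, 7, 8, 9, 14, 11, 2, 13, 12, 17, 16, 5] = (2 4 15 17 5 10 14 12)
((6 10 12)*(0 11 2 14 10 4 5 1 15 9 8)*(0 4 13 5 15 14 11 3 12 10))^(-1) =((0 3 12 6 13 5 1 14)(2 11)(4 15 9 8))^(-1) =(0 14 1 5 13 6 12 3)(2 11)(4 8 9 15)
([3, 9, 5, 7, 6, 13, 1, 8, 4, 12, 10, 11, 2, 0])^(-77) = (0 9 7 2 4 13 1 3 12 8 5 6)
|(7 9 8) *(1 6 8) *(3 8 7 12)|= |(1 6 7 9)(3 8 12)|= 12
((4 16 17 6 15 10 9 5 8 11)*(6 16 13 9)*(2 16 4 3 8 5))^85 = ((2 16 17 4 13 9)(3 8 11)(6 15 10))^85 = (2 16 17 4 13 9)(3 8 11)(6 15 10)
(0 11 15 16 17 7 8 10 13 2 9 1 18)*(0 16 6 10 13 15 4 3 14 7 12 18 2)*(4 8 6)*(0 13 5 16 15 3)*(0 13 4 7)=(0 11 8 5 16 17 12 18 15 7 6 10 3 14)(1 2 9)(4 13)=[11, 2, 9, 14, 13, 16, 10, 6, 5, 1, 3, 8, 18, 4, 0, 7, 17, 12, 15]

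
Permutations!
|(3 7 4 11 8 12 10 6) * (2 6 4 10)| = |(2 6 3 7 10 4 11 8 12)| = 9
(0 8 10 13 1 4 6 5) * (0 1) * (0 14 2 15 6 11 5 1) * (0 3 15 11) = (0 8 10 13 14 2 11 5 3 15 6 1 4) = [8, 4, 11, 15, 0, 3, 1, 7, 10, 9, 13, 5, 12, 14, 2, 6]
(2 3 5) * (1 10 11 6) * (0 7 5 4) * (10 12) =(0 7 5 2 3 4)(1 12 10 11 6) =[7, 12, 3, 4, 0, 2, 1, 5, 8, 9, 11, 6, 10]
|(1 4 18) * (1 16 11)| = 5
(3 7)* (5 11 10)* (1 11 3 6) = [0, 11, 2, 7, 4, 3, 1, 6, 8, 9, 5, 10] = (1 11 10 5 3 7 6)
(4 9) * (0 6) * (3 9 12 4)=[6, 1, 2, 9, 12, 5, 0, 7, 8, 3, 10, 11, 4]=(0 6)(3 9)(4 12)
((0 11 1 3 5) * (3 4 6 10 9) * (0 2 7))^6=(0 9 11 3 1 5 4 2 6 7 10)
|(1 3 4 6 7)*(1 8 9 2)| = 8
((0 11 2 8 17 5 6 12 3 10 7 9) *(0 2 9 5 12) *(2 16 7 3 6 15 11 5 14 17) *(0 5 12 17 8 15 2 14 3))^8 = (17)(0 16 2)(3 11 6)(5 10 9)(7 15 12)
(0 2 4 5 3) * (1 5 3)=[2, 5, 4, 0, 3, 1]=(0 2 4 3)(1 5)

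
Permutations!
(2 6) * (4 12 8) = (2 6)(4 12 8) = [0, 1, 6, 3, 12, 5, 2, 7, 4, 9, 10, 11, 8]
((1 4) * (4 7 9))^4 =(9)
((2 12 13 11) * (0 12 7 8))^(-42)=((0 12 13 11 2 7 8))^(-42)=(13)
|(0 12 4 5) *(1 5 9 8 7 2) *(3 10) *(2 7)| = 8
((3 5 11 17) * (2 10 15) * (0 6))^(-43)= ((0 6)(2 10 15)(3 5 11 17))^(-43)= (0 6)(2 15 10)(3 5 11 17)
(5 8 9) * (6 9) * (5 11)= (5 8 6 9 11)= [0, 1, 2, 3, 4, 8, 9, 7, 6, 11, 10, 5]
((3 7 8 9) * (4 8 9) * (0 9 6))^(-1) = (0 6 7 3 9)(4 8)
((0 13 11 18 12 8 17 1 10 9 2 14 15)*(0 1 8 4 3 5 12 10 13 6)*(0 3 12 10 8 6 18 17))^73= (0 18 8)(1 13 11 17 6 3 5 10 9 2 14 15)(4 12)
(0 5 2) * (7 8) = (0 5 2)(7 8) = [5, 1, 0, 3, 4, 2, 6, 8, 7]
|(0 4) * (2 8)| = 2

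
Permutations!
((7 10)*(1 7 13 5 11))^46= ((1 7 10 13 5 11))^46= (1 5 10)(7 11 13)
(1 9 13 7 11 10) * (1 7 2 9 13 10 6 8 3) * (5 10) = (1 13 2 9 5 10 7 11 6 8 3) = [0, 13, 9, 1, 4, 10, 8, 11, 3, 5, 7, 6, 12, 2]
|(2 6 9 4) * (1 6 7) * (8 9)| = |(1 6 8 9 4 2 7)| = 7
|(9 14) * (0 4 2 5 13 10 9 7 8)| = 10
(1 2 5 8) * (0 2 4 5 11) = (0 2 11)(1 4 5 8) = [2, 4, 11, 3, 5, 8, 6, 7, 1, 9, 10, 0]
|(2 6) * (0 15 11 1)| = 4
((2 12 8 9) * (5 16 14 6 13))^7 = (2 9 8 12)(5 14 13 16 6)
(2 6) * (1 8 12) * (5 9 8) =(1 5 9 8 12)(2 6) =[0, 5, 6, 3, 4, 9, 2, 7, 12, 8, 10, 11, 1]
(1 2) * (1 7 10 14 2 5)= (1 5)(2 7 10 14)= [0, 5, 7, 3, 4, 1, 6, 10, 8, 9, 14, 11, 12, 13, 2]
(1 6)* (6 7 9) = [0, 7, 2, 3, 4, 5, 1, 9, 8, 6] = (1 7 9 6)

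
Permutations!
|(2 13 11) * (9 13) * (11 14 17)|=6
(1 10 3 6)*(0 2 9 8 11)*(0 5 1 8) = (0 2 9)(1 10 3 6 8 11 5) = [2, 10, 9, 6, 4, 1, 8, 7, 11, 0, 3, 5]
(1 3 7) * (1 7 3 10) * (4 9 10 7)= (1 7 4 9 10)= [0, 7, 2, 3, 9, 5, 6, 4, 8, 10, 1]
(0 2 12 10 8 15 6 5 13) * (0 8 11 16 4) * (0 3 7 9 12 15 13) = (0 2 15 6 5)(3 7 9 12 10 11 16 4)(8 13) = [2, 1, 15, 7, 3, 0, 5, 9, 13, 12, 11, 16, 10, 8, 14, 6, 4]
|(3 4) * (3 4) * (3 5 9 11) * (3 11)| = |(11)(3 5 9)| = 3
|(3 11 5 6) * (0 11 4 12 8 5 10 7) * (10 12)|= |(0 11 12 8 5 6 3 4 10 7)|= 10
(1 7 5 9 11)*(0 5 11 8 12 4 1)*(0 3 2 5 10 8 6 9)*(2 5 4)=(0 10 8 12 2 4 1 7 11 3 5)(6 9)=[10, 7, 4, 5, 1, 0, 9, 11, 12, 6, 8, 3, 2]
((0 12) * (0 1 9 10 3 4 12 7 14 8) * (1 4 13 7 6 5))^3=(0 1 3 14 6 9 13 8 5 10 7)(4 12)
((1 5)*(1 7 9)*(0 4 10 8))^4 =(10)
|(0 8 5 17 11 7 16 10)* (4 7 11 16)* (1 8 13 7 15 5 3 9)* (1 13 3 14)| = 33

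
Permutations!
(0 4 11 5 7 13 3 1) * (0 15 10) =(0 4 11 5 7 13 3 1 15 10) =[4, 15, 2, 1, 11, 7, 6, 13, 8, 9, 0, 5, 12, 3, 14, 10]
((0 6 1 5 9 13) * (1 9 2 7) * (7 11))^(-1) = ((0 6 9 13)(1 5 2 11 7))^(-1) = (0 13 9 6)(1 7 11 2 5)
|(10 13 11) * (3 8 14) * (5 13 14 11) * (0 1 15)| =30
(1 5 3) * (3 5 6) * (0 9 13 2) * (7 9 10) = (0 10 7 9 13 2)(1 6 3) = [10, 6, 0, 1, 4, 5, 3, 9, 8, 13, 7, 11, 12, 2]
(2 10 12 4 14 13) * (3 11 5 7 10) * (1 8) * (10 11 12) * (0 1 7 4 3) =(0 1 8 7 11 5 4 14 13 2)(3 12) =[1, 8, 0, 12, 14, 4, 6, 11, 7, 9, 10, 5, 3, 2, 13]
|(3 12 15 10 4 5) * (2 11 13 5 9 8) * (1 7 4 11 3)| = |(1 7 4 9 8 2 3 12 15 10 11 13 5)| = 13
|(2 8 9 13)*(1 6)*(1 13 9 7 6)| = 5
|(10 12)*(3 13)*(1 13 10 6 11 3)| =10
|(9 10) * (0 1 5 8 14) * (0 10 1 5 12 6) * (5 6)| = 14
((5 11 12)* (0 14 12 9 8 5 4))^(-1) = ((0 14 12 4)(5 11 9 8))^(-1) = (0 4 12 14)(5 8 9 11)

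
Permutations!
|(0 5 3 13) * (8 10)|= |(0 5 3 13)(8 10)|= 4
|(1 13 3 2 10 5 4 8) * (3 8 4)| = 12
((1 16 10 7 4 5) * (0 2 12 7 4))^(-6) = ((0 2 12 7)(1 16 10 4 5))^(-6) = (0 12)(1 5 4 10 16)(2 7)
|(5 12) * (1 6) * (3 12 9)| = 4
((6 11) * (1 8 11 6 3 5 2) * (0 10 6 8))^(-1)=(0 1 2 5 3 11 8 6 10)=((0 10 6 8 11 3 5 2 1))^(-1)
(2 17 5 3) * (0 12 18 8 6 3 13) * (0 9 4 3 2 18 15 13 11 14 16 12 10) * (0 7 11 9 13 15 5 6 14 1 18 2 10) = (1 18 8 14 16 12 5 9 4 3 2 17 6 10 7 11) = [0, 18, 17, 2, 3, 9, 10, 11, 14, 4, 7, 1, 5, 13, 16, 15, 12, 6, 8]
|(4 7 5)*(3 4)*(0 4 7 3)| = 5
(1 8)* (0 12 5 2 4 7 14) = (0 12 5 2 4 7 14)(1 8) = [12, 8, 4, 3, 7, 2, 6, 14, 1, 9, 10, 11, 5, 13, 0]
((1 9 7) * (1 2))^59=(1 2 7 9)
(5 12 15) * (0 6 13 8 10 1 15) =(0 6 13 8 10 1 15 5 12) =[6, 15, 2, 3, 4, 12, 13, 7, 10, 9, 1, 11, 0, 8, 14, 5]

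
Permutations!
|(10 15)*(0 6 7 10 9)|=|(0 6 7 10 15 9)|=6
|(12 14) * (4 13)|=|(4 13)(12 14)|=2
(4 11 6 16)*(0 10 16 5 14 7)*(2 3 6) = (0 10 16 4 11 2 3 6 5 14 7) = [10, 1, 3, 6, 11, 14, 5, 0, 8, 9, 16, 2, 12, 13, 7, 15, 4]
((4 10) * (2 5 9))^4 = (10)(2 5 9)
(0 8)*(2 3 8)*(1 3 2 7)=(0 7 1 3 8)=[7, 3, 2, 8, 4, 5, 6, 1, 0]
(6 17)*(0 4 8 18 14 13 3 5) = (0 4 8 18 14 13 3 5)(6 17) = [4, 1, 2, 5, 8, 0, 17, 7, 18, 9, 10, 11, 12, 3, 13, 15, 16, 6, 14]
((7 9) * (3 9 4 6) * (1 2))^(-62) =(3 4 9 6 7)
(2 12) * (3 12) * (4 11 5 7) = (2 3 12)(4 11 5 7) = [0, 1, 3, 12, 11, 7, 6, 4, 8, 9, 10, 5, 2]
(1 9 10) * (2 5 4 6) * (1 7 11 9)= (2 5 4 6)(7 11 9 10)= [0, 1, 5, 3, 6, 4, 2, 11, 8, 10, 7, 9]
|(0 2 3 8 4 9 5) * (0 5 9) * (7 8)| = |(9)(0 2 3 7 8 4)| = 6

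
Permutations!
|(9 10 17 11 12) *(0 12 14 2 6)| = |(0 12 9 10 17 11 14 2 6)| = 9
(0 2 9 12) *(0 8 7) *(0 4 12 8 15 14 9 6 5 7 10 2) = [0, 1, 6, 3, 12, 7, 5, 4, 10, 8, 2, 11, 15, 13, 9, 14] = (2 6 5 7 4 12 15 14 9 8 10)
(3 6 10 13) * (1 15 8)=(1 15 8)(3 6 10 13)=[0, 15, 2, 6, 4, 5, 10, 7, 1, 9, 13, 11, 12, 3, 14, 8]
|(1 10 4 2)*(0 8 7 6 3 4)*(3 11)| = 10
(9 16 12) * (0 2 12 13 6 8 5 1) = (0 2 12 9 16 13 6 8 5 1) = [2, 0, 12, 3, 4, 1, 8, 7, 5, 16, 10, 11, 9, 6, 14, 15, 13]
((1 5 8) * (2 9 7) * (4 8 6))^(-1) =(1 8 4 6 5)(2 7 9)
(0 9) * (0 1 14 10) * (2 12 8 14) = [9, 2, 12, 3, 4, 5, 6, 7, 14, 1, 0, 11, 8, 13, 10] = (0 9 1 2 12 8 14 10)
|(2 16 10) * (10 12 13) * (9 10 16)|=|(2 9 10)(12 13 16)|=3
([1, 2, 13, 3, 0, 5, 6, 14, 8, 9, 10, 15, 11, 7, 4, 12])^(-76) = [1, 2, 13, 3, 0, 5, 6, 14, 8, 9, 10, 12, 15, 7, 4, 11]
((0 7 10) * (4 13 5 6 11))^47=(0 10 7)(4 5 11 13 6)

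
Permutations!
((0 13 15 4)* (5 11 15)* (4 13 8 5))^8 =((0 8 5 11 15 13 4))^8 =(0 8 5 11 15 13 4)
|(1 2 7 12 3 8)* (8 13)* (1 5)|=8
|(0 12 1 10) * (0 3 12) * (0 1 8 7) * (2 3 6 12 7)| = 9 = |(0 1 10 6 12 8 2 3 7)|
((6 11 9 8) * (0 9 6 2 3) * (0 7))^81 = (0 2)(3 9)(6 11)(7 8)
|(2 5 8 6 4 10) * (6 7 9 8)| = 15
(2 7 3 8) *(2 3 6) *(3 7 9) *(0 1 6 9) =(0 1 6 2)(3 8 7 9) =[1, 6, 0, 8, 4, 5, 2, 9, 7, 3]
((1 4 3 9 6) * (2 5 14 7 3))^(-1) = (1 6 9 3 7 14 5 2 4)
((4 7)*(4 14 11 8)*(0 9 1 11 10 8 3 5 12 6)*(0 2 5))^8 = ((0 9 1 11 3)(2 5 12 6)(4 7 14 10 8))^8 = (0 11 9 3 1)(4 10 7 8 14)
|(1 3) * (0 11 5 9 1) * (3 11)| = |(0 3)(1 11 5 9)| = 4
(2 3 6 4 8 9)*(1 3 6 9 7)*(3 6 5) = (1 6 4 8 7)(2 5 3 9) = [0, 6, 5, 9, 8, 3, 4, 1, 7, 2]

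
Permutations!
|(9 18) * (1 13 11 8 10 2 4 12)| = 8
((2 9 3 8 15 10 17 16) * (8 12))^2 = (2 3 8 10 16 9 12 15 17)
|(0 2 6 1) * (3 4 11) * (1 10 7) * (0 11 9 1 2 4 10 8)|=|(0 4 9 1 11 3 10 7 2 6 8)|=11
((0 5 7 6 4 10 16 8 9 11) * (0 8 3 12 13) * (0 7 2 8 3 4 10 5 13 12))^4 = (0 10 2 3 6 5 11 7 4 9 13 16 8) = ((0 13 7 6 10 16 4 5 2 8 9 11 3))^4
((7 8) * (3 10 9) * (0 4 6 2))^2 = ((0 4 6 2)(3 10 9)(7 8))^2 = (0 6)(2 4)(3 9 10)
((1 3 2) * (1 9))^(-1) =((1 3 2 9))^(-1) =(1 9 2 3)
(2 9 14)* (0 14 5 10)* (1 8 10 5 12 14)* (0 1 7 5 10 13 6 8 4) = (0 7 5 10 1 4)(2 9 12 14)(6 8 13) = [7, 4, 9, 3, 0, 10, 8, 5, 13, 12, 1, 11, 14, 6, 2]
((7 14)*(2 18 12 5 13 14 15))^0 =(18)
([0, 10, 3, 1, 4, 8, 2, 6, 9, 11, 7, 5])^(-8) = [0, 2, 7, 6, 4, 5, 10, 1, 8, 9, 3, 11]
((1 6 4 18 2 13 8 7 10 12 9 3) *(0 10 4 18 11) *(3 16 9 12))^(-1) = (0 11 4 7 8 13 2 18 6 1 3 10)(9 16)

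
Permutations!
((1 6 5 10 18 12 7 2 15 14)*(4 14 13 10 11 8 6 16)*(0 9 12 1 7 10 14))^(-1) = (0 4 16 1 18 10 12 9)(2 7 14 13 15)(5 6 8 11)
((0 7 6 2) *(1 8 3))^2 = (0 6)(1 3 8)(2 7) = ((0 7 6 2)(1 8 3))^2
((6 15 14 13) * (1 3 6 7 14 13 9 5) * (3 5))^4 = ((1 5)(3 6 15 13 7 14 9))^4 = (3 7 6 14 15 9 13)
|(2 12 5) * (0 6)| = 6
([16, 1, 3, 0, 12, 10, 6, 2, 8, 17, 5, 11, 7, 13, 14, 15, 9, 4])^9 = (17)(5 10)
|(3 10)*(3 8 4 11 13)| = 6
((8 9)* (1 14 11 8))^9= ((1 14 11 8 9))^9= (1 9 8 11 14)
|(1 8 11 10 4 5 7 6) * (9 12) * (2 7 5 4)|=|(1 8 11 10 2 7 6)(9 12)|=14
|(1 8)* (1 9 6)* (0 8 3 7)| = 7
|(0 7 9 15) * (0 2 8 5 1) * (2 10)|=|(0 7 9 15 10 2 8 5 1)|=9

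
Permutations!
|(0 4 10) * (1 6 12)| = |(0 4 10)(1 6 12)| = 3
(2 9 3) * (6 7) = (2 9 3)(6 7) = [0, 1, 9, 2, 4, 5, 7, 6, 8, 3]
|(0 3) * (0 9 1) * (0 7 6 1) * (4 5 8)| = |(0 3 9)(1 7 6)(4 5 8)| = 3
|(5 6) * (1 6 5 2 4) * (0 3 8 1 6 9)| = 15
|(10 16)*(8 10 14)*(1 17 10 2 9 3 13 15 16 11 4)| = |(1 17 10 11 4)(2 9 3 13 15 16 14 8)| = 40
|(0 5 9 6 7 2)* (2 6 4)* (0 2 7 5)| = |(4 7 6 5 9)| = 5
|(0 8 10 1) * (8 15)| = 5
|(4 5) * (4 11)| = 3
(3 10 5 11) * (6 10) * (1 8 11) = [0, 8, 2, 6, 4, 1, 10, 7, 11, 9, 5, 3] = (1 8 11 3 6 10 5)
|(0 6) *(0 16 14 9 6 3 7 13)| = 4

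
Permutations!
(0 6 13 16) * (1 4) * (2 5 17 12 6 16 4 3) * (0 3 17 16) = (1 17 12 6 13 4)(2 5 16 3) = [0, 17, 5, 2, 1, 16, 13, 7, 8, 9, 10, 11, 6, 4, 14, 15, 3, 12]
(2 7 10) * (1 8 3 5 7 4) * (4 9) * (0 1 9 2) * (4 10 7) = [1, 8, 2, 5, 9, 4, 6, 7, 3, 10, 0] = (0 1 8 3 5 4 9 10)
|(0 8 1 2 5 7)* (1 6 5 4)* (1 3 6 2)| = 8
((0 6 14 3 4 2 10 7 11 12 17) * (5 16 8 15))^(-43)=((0 6 14 3 4 2 10 7 11 12 17)(5 16 8 15))^(-43)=(0 6 14 3 4 2 10 7 11 12 17)(5 16 8 15)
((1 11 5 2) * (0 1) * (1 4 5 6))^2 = ((0 4 5 2)(1 11 6))^2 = (0 5)(1 6 11)(2 4)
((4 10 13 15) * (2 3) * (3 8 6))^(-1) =((2 8 6 3)(4 10 13 15))^(-1) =(2 3 6 8)(4 15 13 10)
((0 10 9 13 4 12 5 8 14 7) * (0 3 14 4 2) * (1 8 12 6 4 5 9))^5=(0 12 10 9 1 13 8 2 5)(3 7 14)(4 6)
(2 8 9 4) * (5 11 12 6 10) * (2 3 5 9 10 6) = (2 8 10 9 4 3 5 11 12) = [0, 1, 8, 5, 3, 11, 6, 7, 10, 4, 9, 12, 2]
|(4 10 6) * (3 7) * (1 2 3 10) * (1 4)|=|(1 2 3 7 10 6)|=6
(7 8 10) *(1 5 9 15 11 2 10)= (1 5 9 15 11 2 10 7 8)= [0, 5, 10, 3, 4, 9, 6, 8, 1, 15, 7, 2, 12, 13, 14, 11]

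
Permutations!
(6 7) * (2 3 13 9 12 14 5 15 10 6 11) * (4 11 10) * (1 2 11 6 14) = [0, 2, 3, 13, 6, 15, 7, 10, 8, 12, 14, 11, 1, 9, 5, 4] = (1 2 3 13 9 12)(4 6 7 10 14 5 15)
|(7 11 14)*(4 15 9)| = 3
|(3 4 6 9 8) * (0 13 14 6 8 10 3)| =|(0 13 14 6 9 10 3 4 8)| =9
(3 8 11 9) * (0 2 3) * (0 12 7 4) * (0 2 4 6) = [4, 1, 3, 8, 2, 5, 0, 6, 11, 12, 10, 9, 7] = (0 4 2 3 8 11 9 12 7 6)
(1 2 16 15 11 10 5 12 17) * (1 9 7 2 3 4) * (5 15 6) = [0, 3, 16, 4, 1, 12, 5, 2, 8, 7, 15, 10, 17, 13, 14, 11, 6, 9] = (1 3 4)(2 16 6 5 12 17 9 7)(10 15 11)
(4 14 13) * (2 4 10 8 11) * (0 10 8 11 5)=[10, 1, 4, 3, 14, 0, 6, 7, 5, 9, 11, 2, 12, 8, 13]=(0 10 11 2 4 14 13 8 5)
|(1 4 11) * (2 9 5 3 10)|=|(1 4 11)(2 9 5 3 10)|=15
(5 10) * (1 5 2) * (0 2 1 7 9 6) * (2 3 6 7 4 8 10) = (0 3 6)(1 5 2 4 8 10)(7 9) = [3, 5, 4, 6, 8, 2, 0, 9, 10, 7, 1]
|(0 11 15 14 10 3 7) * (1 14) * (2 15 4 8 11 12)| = |(0 12 2 15 1 14 10 3 7)(4 8 11)| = 9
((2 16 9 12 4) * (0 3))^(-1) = (0 3)(2 4 12 9 16)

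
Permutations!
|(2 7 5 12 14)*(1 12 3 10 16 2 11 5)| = |(1 12 14 11 5 3 10 16 2 7)| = 10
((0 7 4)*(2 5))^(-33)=(7)(2 5)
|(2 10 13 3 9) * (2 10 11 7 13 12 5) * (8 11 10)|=12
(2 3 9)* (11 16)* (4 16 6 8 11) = (2 3 9)(4 16)(6 8 11) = [0, 1, 3, 9, 16, 5, 8, 7, 11, 2, 10, 6, 12, 13, 14, 15, 4]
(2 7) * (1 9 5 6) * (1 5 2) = (1 9 2 7)(5 6) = [0, 9, 7, 3, 4, 6, 5, 1, 8, 2]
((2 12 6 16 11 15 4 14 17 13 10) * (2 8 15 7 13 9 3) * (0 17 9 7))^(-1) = ((0 17 7 13 10 8 15 4 14 9 3 2 12 6 16 11))^(-1) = (0 11 16 6 12 2 3 9 14 4 15 8 10 13 7 17)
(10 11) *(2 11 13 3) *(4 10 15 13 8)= (2 11 15 13 3)(4 10 8)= [0, 1, 11, 2, 10, 5, 6, 7, 4, 9, 8, 15, 12, 3, 14, 13]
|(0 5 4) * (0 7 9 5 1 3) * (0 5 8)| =|(0 1 3 5 4 7 9 8)| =8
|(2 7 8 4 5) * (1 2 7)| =|(1 2)(4 5 7 8)| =4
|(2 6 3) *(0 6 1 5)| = |(0 6 3 2 1 5)| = 6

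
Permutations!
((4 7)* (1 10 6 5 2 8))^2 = (1 6 2)(5 8 10)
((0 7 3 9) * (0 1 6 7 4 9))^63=(9)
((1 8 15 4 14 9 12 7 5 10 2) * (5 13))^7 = ((1 8 15 4 14 9 12 7 13 5 10 2))^7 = (1 7 15 5 14 2 12 8 13 4 10 9)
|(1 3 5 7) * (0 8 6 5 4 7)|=4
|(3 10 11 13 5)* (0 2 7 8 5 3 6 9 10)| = 11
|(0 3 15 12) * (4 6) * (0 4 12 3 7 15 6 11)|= 8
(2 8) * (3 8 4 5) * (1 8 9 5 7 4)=(1 8 2)(3 9 5)(4 7)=[0, 8, 1, 9, 7, 3, 6, 4, 2, 5]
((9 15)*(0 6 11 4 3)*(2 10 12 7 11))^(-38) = (15)(0 4 7 10 6 3 11 12 2)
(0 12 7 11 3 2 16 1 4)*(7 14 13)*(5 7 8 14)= (0 12 5 7 11 3 2 16 1 4)(8 14 13)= [12, 4, 16, 2, 0, 7, 6, 11, 14, 9, 10, 3, 5, 8, 13, 15, 1]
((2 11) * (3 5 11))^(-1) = (2 11 5 3)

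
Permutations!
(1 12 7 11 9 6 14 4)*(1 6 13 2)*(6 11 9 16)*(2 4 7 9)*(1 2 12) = (4 11 16 6 14 7 12 9 13) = [0, 1, 2, 3, 11, 5, 14, 12, 8, 13, 10, 16, 9, 4, 7, 15, 6]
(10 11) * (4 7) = [0, 1, 2, 3, 7, 5, 6, 4, 8, 9, 11, 10] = (4 7)(10 11)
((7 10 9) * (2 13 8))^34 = ((2 13 8)(7 10 9))^34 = (2 13 8)(7 10 9)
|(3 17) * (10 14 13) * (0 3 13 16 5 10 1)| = |(0 3 17 13 1)(5 10 14 16)| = 20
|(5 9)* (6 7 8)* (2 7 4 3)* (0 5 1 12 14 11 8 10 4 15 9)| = 40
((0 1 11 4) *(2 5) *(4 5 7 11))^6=(2 11)(5 7)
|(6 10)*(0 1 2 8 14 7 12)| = |(0 1 2 8 14 7 12)(6 10)| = 14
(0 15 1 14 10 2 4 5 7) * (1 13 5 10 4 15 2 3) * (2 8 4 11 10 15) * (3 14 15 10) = [8, 15, 2, 1, 10, 7, 6, 0, 4, 9, 14, 3, 12, 5, 11, 13] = (0 8 4 10 14 11 3 1 15 13 5 7)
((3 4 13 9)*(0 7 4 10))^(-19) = ((0 7 4 13 9 3 10))^(-19) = (0 4 9 10 7 13 3)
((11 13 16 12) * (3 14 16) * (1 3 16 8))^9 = (1 3 14 8)(11 13 16 12)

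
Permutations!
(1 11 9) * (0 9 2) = (0 9 1 11 2) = [9, 11, 0, 3, 4, 5, 6, 7, 8, 1, 10, 2]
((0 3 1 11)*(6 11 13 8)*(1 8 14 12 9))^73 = ((0 3 8 6 11)(1 13 14 12 9))^73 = (0 6 3 11 8)(1 12 13 9 14)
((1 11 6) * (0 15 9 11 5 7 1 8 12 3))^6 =((0 15 9 11 6 8 12 3)(1 5 7))^6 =(0 12 6 9)(3 8 11 15)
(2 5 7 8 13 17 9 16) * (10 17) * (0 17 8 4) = (0 17 9 16 2 5 7 4)(8 13 10) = [17, 1, 5, 3, 0, 7, 6, 4, 13, 16, 8, 11, 12, 10, 14, 15, 2, 9]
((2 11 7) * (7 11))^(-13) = (11)(2 7)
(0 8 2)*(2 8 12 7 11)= (0 12 7 11 2)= [12, 1, 0, 3, 4, 5, 6, 11, 8, 9, 10, 2, 7]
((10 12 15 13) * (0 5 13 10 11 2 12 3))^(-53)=(0 5 13 11 2 12 15 10 3)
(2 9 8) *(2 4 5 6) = (2 9 8 4 5 6) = [0, 1, 9, 3, 5, 6, 2, 7, 4, 8]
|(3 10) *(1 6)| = |(1 6)(3 10)| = 2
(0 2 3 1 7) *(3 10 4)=[2, 7, 10, 1, 3, 5, 6, 0, 8, 9, 4]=(0 2 10 4 3 1 7)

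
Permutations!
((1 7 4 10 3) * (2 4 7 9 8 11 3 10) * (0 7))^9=(0 7)(1 3 11 8 9)(2 4)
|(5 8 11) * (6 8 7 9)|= 6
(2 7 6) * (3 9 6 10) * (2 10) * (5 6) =[0, 1, 7, 9, 4, 6, 10, 2, 8, 5, 3] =(2 7)(3 9 5 6 10)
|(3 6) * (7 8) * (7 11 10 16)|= 10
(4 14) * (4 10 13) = (4 14 10 13) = [0, 1, 2, 3, 14, 5, 6, 7, 8, 9, 13, 11, 12, 4, 10]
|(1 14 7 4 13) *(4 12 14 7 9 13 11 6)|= 6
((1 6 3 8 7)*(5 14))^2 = (14)(1 3 7 6 8)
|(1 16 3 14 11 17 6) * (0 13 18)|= 21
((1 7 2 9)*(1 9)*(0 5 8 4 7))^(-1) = (9)(0 1 2 7 4 8 5)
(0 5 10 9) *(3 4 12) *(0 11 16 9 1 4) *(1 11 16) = (0 5 10 11 1 4 12 3)(9 16) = [5, 4, 2, 0, 12, 10, 6, 7, 8, 16, 11, 1, 3, 13, 14, 15, 9]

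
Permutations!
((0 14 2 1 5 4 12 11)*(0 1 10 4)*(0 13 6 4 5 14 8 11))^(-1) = ((0 8 11 1 14 2 10 5 13 6 4 12))^(-1) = (0 12 4 6 13 5 10 2 14 1 11 8)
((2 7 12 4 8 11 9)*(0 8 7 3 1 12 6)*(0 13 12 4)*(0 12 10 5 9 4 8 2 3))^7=((0 2)(1 8 11 4 7 6 13 10 5 9 3))^7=(0 2)(1 10 4 3 13 11 9 6 8 5 7)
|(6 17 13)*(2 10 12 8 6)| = 7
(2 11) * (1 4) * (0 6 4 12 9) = (0 6 4 1 12 9)(2 11) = [6, 12, 11, 3, 1, 5, 4, 7, 8, 0, 10, 2, 9]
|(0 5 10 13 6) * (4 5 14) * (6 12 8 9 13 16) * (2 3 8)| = |(0 14 4 5 10 16 6)(2 3 8 9 13 12)| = 42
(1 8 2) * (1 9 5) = (1 8 2 9 5) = [0, 8, 9, 3, 4, 1, 6, 7, 2, 5]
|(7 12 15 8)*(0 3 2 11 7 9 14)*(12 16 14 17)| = 35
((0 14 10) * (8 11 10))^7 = (0 8 10 14 11)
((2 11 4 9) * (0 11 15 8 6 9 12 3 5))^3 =((0 11 4 12 3 5)(2 15 8 6 9))^3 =(0 12)(2 6 15 9 8)(3 11)(4 5)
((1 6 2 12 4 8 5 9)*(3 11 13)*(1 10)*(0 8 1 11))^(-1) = (0 3 13 11 10 9 5 8)(1 4 12 2 6)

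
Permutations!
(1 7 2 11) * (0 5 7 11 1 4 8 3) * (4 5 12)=(0 12 4 8 3)(1 11 5 7 2)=[12, 11, 1, 0, 8, 7, 6, 2, 3, 9, 10, 5, 4]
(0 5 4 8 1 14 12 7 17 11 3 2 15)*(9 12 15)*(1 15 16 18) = (0 5 4 8 15)(1 14 16 18)(2 9 12 7 17 11 3) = [5, 14, 9, 2, 8, 4, 6, 17, 15, 12, 10, 3, 7, 13, 16, 0, 18, 11, 1]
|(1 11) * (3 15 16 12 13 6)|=6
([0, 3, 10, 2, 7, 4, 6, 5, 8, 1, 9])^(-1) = [0, 9, 3, 1, 5, 7, 6, 4, 8, 10, 2]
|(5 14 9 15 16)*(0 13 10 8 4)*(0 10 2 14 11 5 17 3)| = 18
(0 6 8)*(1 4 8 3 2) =(0 6 3 2 1 4 8) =[6, 4, 1, 2, 8, 5, 3, 7, 0]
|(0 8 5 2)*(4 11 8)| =6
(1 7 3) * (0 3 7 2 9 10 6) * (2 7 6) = (0 3 1 7 6)(2 9 10) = [3, 7, 9, 1, 4, 5, 0, 6, 8, 10, 2]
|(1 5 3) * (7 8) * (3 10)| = 4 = |(1 5 10 3)(7 8)|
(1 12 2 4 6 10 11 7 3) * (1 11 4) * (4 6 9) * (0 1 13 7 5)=(0 1 12 2 13 7 3 11 5)(4 9)(6 10)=[1, 12, 13, 11, 9, 0, 10, 3, 8, 4, 6, 5, 2, 7]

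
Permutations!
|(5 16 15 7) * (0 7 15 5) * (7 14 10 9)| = 10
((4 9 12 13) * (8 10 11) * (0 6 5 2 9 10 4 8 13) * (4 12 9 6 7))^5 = (0 13 4 12 11 7 8 10)(2 5 6)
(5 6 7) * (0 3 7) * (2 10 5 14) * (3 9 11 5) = (0 9 11 5 6)(2 10 3 7 14) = [9, 1, 10, 7, 4, 6, 0, 14, 8, 11, 3, 5, 12, 13, 2]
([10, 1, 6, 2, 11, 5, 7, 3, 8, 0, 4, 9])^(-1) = [9, 1, 3, 7, 10, 5, 2, 6, 8, 11, 0, 4]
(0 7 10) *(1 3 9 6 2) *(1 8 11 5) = (0 7 10)(1 3 9 6 2 8 11 5) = [7, 3, 8, 9, 4, 1, 2, 10, 11, 6, 0, 5]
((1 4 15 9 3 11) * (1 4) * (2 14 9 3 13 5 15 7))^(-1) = (2 7 4 11 3 15 5 13 9 14) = ((2 14 9 13 5 15 3 11 4 7))^(-1)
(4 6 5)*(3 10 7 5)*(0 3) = [3, 1, 2, 10, 6, 4, 0, 5, 8, 9, 7] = (0 3 10 7 5 4 6)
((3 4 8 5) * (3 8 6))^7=((3 4 6)(5 8))^7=(3 4 6)(5 8)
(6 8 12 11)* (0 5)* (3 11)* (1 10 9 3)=(0 5)(1 10 9 3 11 6 8 12)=[5, 10, 2, 11, 4, 0, 8, 7, 12, 3, 9, 6, 1]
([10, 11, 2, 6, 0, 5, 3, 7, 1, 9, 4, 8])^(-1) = [4, 8, 2, 6, 10, 5, 3, 7, 11, 9, 0, 1]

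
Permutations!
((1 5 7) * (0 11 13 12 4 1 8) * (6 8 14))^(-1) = (0 8 6 14 7 5 1 4 12 13 11)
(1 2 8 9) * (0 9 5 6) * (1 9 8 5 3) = (9)(0 8 3 1 2 5 6) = [8, 2, 5, 1, 4, 6, 0, 7, 3, 9]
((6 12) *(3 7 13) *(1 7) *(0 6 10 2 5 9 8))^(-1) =(0 8 9 5 2 10 12 6)(1 3 13 7)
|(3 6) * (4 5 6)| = 4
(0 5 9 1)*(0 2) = (0 5 9 1 2) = [5, 2, 0, 3, 4, 9, 6, 7, 8, 1]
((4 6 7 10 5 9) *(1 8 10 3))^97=((1 8 10 5 9 4 6 7 3))^97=(1 7 4 5 8 3 6 9 10)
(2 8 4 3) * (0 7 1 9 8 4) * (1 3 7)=(0 1 9 8)(2 4 7 3)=[1, 9, 4, 2, 7, 5, 6, 3, 0, 8]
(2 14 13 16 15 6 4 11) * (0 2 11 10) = (0 2 14 13 16 15 6 4 10) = [2, 1, 14, 3, 10, 5, 4, 7, 8, 9, 0, 11, 12, 16, 13, 6, 15]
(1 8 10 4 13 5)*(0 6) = [6, 8, 2, 3, 13, 1, 0, 7, 10, 9, 4, 11, 12, 5] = (0 6)(1 8 10 4 13 5)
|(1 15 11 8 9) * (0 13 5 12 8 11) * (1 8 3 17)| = 8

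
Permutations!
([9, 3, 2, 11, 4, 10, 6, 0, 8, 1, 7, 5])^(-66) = (0 10 11 1)(3 9 7 5)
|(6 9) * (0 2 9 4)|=5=|(0 2 9 6 4)|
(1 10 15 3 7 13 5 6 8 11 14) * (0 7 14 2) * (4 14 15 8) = [7, 10, 0, 15, 14, 6, 4, 13, 11, 9, 8, 2, 12, 5, 1, 3] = (0 7 13 5 6 4 14 1 10 8 11 2)(3 15)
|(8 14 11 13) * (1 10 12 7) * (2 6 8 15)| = 28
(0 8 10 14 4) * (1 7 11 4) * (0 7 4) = (0 8 10 14 1 4 7 11) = [8, 4, 2, 3, 7, 5, 6, 11, 10, 9, 14, 0, 12, 13, 1]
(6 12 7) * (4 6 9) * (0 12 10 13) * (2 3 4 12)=(0 2 3 4 6 10 13)(7 9 12)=[2, 1, 3, 4, 6, 5, 10, 9, 8, 12, 13, 11, 7, 0]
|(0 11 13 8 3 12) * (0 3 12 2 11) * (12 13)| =|(2 11 12 3)(8 13)| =4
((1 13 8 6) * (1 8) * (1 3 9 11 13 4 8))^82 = ((1 4 8 6)(3 9 11 13))^82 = (1 8)(3 11)(4 6)(9 13)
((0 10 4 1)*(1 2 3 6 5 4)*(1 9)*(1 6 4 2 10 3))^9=(10)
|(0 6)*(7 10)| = 2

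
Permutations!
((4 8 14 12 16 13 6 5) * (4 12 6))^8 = ((4 8 14 6 5 12 16 13))^8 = (16)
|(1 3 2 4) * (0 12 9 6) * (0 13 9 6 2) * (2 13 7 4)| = |(0 12 6 7 4 1 3)(9 13)| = 14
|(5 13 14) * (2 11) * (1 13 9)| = |(1 13 14 5 9)(2 11)| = 10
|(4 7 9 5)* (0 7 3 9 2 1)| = 4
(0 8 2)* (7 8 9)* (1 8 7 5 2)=(0 9 5 2)(1 8)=[9, 8, 0, 3, 4, 2, 6, 7, 1, 5]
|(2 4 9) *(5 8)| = 6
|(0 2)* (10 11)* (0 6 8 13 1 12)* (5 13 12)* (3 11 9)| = 60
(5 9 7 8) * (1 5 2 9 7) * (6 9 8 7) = (1 5 6 9)(2 8) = [0, 5, 8, 3, 4, 6, 9, 7, 2, 1]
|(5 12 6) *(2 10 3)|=3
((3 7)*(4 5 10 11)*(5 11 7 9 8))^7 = (3 9 8 5 10 7)(4 11)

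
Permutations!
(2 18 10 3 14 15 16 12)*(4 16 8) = (2 18 10 3 14 15 8 4 16 12) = [0, 1, 18, 14, 16, 5, 6, 7, 4, 9, 3, 11, 2, 13, 15, 8, 12, 17, 10]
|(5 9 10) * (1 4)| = 6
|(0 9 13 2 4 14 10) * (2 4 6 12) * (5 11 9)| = |(0 5 11 9 13 4 14 10)(2 6 12)| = 24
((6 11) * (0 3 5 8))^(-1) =(0 8 5 3)(6 11)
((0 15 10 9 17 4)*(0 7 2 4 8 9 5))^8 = ((0 15 10 5)(2 4 7)(8 9 17))^8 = (2 7 4)(8 17 9)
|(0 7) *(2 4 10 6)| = |(0 7)(2 4 10 6)| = 4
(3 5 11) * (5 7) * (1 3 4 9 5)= (1 3 7)(4 9 5 11)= [0, 3, 2, 7, 9, 11, 6, 1, 8, 5, 10, 4]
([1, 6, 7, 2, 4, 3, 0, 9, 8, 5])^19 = (0 1 6)(2 3 5 9 7)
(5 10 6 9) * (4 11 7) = (4 11 7)(5 10 6 9) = [0, 1, 2, 3, 11, 10, 9, 4, 8, 5, 6, 7]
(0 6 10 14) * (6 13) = (0 13 6 10 14) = [13, 1, 2, 3, 4, 5, 10, 7, 8, 9, 14, 11, 12, 6, 0]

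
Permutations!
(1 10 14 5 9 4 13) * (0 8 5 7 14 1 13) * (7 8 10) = [10, 7, 2, 3, 0, 9, 6, 14, 5, 4, 1, 11, 12, 13, 8] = (0 10 1 7 14 8 5 9 4)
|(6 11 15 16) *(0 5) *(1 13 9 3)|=|(0 5)(1 13 9 3)(6 11 15 16)|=4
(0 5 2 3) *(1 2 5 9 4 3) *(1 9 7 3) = (0 7 3)(1 2 9 4) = [7, 2, 9, 0, 1, 5, 6, 3, 8, 4]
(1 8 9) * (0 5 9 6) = (0 5 9 1 8 6) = [5, 8, 2, 3, 4, 9, 0, 7, 6, 1]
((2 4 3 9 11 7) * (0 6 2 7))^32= ((0 6 2 4 3 9 11))^32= (0 3 6 9 2 11 4)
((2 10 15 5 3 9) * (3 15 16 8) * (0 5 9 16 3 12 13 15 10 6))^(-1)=(0 6 2 9 15 13 12 8 16 3 10 5)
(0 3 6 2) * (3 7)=(0 7 3 6 2)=[7, 1, 0, 6, 4, 5, 2, 3]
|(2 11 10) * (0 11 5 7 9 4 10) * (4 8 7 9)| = 14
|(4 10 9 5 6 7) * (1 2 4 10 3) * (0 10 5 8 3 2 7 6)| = 8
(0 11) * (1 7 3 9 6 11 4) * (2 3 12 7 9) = [4, 9, 3, 2, 1, 5, 11, 12, 8, 6, 10, 0, 7] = (0 4 1 9 6 11)(2 3)(7 12)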